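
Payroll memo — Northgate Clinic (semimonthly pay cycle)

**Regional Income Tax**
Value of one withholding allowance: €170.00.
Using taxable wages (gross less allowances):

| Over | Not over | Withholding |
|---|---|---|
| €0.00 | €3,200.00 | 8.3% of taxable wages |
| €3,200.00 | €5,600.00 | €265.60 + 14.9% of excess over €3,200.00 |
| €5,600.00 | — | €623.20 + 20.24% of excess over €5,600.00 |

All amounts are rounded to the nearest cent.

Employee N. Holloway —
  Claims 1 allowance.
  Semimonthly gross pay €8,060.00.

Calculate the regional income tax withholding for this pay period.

€1,086.70

Regional Income Tax: taxable = €8,060.00 − 1×€170.00 = €7,890.00
  €623.20 + 20.24% × (€7,890.00 − €5,600.00) = €623.20 + 20.24% × €2,290.00 = €1,086.70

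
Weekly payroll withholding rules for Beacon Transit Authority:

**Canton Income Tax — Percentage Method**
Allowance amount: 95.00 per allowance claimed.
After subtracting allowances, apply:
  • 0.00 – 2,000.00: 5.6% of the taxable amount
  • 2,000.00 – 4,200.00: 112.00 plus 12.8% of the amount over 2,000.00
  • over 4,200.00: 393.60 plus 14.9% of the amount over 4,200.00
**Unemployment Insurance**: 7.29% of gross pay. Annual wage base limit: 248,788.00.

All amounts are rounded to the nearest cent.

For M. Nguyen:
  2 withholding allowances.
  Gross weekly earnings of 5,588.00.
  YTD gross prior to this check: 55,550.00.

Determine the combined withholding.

979.47

Canton Income Tax: taxable = 5,588.00 − 2×95.00 = 5,398.00
  393.60 + 14.9% × (5,398.00 − 4,200.00) = 393.60 + 14.9% × 1,198.00 = 572.10
Unemployment Insurance: 7.29% × 5,588.00 = 407.37
Total: 572.10 + 407.37 = 979.47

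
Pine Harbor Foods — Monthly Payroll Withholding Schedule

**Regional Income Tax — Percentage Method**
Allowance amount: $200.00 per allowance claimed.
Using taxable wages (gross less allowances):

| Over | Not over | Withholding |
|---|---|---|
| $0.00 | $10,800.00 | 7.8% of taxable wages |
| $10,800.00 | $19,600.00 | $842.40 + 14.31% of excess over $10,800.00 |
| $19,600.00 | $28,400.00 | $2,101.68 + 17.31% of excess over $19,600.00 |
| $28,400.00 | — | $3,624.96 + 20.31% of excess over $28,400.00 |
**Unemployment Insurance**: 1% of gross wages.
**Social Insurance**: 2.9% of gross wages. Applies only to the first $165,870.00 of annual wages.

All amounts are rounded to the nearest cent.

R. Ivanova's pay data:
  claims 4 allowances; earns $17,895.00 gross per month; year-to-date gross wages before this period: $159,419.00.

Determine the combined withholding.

Regional Income Tax: taxable = $17,895.00 − 4×$200.00 = $17,095.00
  $842.40 + 14.31% × ($17,095.00 − $10,800.00) = $842.40 + 14.31% × $6,295.00 = $1,743.21
Unemployment Insurance: 1% × $17,895.00 = $178.95
Social Insurance: cap $165,870.00 − YTD $159,419.00 = $6,451.00 subject; 2.9% × $6,451.00 = $187.08
Total: $1,743.21 + $178.95 + $187.08 = $2,109.24

$2,109.24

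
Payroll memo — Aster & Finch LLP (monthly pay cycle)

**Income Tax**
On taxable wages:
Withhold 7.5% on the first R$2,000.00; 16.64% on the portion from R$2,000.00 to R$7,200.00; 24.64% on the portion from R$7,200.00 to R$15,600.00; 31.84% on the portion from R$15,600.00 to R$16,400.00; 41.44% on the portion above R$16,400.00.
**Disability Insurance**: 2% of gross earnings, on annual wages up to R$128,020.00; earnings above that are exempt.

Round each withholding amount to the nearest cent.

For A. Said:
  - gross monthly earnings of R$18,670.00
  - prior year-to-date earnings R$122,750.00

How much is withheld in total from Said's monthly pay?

R$4,385.85

Income Tax: taxable = R$18,670.00
  R$3,339.76 + 41.44% × (R$18,670.00 − R$16,400.00) = R$3,339.76 + 41.44% × R$2,270.00 = R$4,280.45
Disability Insurance: cap R$128,020.00 − YTD R$122,750.00 = R$5,270.00 subject; 2% × R$5,270.00 = R$105.40
Total: R$4,280.45 + R$105.40 = R$4,385.85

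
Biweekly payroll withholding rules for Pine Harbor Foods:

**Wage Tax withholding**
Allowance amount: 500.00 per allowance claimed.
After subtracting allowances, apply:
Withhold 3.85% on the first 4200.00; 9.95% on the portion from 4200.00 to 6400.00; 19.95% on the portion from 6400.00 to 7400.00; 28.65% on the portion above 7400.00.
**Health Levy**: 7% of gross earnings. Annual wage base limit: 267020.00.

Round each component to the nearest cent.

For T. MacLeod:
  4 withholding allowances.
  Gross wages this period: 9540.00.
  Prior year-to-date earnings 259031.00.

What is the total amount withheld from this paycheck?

Wage Tax: taxable = 9540.00 − 4×500.00 = 7540.00
  580.10 + 28.65% × (7540.00 − 7400.00) = 580.10 + 28.65% × 140.00 = 620.21
Health Levy: cap 267020.00 − YTD 259031.00 = 7989.00 subject; 7% × 7989.00 = 559.23
Total: 620.21 + 559.23 = 1179.44

1179.44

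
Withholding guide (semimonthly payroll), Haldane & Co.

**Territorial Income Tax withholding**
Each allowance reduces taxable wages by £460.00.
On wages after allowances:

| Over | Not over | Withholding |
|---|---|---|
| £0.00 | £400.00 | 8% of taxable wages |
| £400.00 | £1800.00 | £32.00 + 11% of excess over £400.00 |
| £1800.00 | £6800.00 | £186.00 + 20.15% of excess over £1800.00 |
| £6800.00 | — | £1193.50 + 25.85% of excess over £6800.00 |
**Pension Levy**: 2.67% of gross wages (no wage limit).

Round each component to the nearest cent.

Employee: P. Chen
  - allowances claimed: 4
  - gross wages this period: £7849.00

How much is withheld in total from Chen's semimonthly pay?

Territorial Income Tax: taxable = £7849.00 − 4×£460.00 = £6009.00
  £186.00 + 20.15% × (£6009.00 − £1800.00) = £186.00 + 20.15% × £4209.00 = £1034.11
Pension Levy: 2.67% × £7849.00 = £209.57
Total: £1034.11 + £209.57 = £1243.68

£1243.68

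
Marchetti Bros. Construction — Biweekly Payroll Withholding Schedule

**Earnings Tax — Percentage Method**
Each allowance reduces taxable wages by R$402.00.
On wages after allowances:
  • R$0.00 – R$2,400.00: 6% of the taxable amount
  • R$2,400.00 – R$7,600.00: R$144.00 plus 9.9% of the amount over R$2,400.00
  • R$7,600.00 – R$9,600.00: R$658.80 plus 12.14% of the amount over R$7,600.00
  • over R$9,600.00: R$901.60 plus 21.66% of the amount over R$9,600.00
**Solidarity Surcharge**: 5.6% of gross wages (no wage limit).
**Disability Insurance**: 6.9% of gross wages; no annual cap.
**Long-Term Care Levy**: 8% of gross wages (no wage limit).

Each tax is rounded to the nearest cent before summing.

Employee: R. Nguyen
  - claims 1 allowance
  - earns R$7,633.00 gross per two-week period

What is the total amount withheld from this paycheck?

Earnings Tax: taxable = R$7,633.00 − 1×R$402.00 = R$7,231.00
  R$144.00 + 9.9% × (R$7,231.00 − R$2,400.00) = R$144.00 + 9.9% × R$4,831.00 = R$622.27
Solidarity Surcharge: 5.6% × R$7,633.00 = R$427.45
Disability Insurance: 6.9% × R$7,633.00 = R$526.68
Long-Term Care Levy: 8% × R$7,633.00 = R$610.64
Total: R$622.27 + R$427.45 + R$526.68 + R$610.64 = R$2,187.04

R$2,187.04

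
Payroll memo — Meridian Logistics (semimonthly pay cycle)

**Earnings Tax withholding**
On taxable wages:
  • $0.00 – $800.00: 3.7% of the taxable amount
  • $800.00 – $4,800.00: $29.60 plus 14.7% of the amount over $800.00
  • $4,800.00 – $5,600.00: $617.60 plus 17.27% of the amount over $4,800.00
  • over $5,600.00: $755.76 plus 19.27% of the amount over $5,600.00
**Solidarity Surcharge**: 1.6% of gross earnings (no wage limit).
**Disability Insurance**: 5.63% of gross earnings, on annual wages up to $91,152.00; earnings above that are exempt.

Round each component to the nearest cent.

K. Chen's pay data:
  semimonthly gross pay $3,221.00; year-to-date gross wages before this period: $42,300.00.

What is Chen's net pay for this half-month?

$2,602.63

Earnings Tax: taxable = $3,221.00
  $29.60 + 14.7% × ($3,221.00 − $800.00) = $29.60 + 14.7% × $2,421.00 = $385.49
Solidarity Surcharge: 1.6% × $3,221.00 = $51.54
Disability Insurance: 5.63% × $3,221.00 = $181.34
Total withheld: $385.49 + $51.54 + $181.34 = $618.37
Net pay: $3,221.00 − $618.37 = $2,602.63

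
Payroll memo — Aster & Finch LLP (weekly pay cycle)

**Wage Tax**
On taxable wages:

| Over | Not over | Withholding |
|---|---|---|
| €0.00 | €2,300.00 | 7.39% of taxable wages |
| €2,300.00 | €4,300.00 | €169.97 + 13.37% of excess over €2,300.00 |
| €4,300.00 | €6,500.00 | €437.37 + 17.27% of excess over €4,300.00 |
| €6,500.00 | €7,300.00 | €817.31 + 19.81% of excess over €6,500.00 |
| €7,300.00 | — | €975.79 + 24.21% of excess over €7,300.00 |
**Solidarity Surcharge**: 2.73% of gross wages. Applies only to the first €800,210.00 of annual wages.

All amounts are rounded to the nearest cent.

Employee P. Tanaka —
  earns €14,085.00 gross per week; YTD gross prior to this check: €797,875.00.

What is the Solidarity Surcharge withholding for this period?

Solidarity Surcharge: cap €800,210.00 − YTD €797,875.00 = €2,335.00 subject; 2.73% × €2,335.00 = €63.75

€63.75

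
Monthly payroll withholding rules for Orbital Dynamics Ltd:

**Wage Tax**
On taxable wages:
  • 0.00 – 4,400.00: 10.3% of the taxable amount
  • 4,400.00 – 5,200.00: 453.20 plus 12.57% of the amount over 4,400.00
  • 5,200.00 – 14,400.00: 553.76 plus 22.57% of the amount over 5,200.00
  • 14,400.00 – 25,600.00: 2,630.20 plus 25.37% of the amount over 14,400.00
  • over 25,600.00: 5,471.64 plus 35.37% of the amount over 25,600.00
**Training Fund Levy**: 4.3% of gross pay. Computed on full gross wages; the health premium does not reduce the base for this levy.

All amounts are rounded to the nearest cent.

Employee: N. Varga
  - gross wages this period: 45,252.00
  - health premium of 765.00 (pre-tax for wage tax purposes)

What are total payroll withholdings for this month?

14,097.81

Wage Tax: taxable = 45,252.00 − 765.00 = 44,487.00
  5,471.64 + 35.37% × (44,487.00 − 25,600.00) = 5,471.64 + 35.37% × 18,887.00 = 12,151.97
Training Fund Levy: 4.3% × 45,252.00 = 1,945.84
Total: 12,151.97 + 1,945.84 = 14,097.81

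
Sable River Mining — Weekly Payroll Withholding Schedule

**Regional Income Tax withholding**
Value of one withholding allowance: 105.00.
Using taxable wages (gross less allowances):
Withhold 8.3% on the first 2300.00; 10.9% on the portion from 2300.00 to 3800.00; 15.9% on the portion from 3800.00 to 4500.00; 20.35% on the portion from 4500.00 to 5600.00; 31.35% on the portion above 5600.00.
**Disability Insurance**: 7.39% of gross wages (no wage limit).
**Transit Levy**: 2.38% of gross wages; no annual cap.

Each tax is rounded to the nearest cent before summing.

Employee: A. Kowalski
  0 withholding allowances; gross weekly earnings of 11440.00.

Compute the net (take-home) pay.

Regional Income Tax: taxable = 11440.00
  689.55 + 31.35% × (11440.00 − 5600.00) = 689.55 + 31.35% × 5840.00 = 2520.39
Disability Insurance: 7.39% × 11440.00 = 845.42
Transit Levy: 2.38% × 11440.00 = 272.27
Total withheld: 2520.39 + 845.42 + 272.27 = 3638.08
Net pay: 11440.00 − 3638.08 = 7801.92

7801.92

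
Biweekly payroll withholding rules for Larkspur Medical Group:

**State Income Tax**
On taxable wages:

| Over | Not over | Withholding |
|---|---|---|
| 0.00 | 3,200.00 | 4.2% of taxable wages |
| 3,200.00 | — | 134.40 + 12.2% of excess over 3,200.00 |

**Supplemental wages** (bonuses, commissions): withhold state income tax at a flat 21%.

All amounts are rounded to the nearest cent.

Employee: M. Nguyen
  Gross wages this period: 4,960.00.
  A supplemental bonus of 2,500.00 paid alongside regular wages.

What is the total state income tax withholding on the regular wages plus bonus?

874.12

State Income Tax: taxable = 4,960.00
  134.40 + 12.2% × (4,960.00 − 3,200.00) = 134.40 + 12.2% × 1,760.00 = 349.12
Supplemental (21% flat on bonus): 21% × 2,500.00 = 525.00
Total state income tax: 349.12 + 525.00 = 874.12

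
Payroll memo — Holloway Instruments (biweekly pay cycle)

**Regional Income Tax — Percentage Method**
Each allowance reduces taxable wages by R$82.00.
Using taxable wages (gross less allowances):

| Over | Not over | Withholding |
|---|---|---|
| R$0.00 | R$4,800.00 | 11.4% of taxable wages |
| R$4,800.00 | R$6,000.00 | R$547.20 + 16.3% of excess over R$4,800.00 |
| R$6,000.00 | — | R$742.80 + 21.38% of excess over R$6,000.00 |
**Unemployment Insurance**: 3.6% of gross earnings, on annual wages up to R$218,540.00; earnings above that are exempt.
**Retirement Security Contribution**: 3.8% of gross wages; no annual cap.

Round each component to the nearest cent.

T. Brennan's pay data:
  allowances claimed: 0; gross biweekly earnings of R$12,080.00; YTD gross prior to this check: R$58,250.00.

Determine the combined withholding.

R$2,936.62

Regional Income Tax: taxable = R$12,080.00
  R$742.80 + 21.38% × (R$12,080.00 − R$6,000.00) = R$742.80 + 21.38% × R$6,080.00 = R$2,042.70
Unemployment Insurance: 3.6% × R$12,080.00 = R$434.88
Retirement Security Contribution: 3.8% × R$12,080.00 = R$459.04
Total: R$2,042.70 + R$434.88 + R$459.04 = R$2,936.62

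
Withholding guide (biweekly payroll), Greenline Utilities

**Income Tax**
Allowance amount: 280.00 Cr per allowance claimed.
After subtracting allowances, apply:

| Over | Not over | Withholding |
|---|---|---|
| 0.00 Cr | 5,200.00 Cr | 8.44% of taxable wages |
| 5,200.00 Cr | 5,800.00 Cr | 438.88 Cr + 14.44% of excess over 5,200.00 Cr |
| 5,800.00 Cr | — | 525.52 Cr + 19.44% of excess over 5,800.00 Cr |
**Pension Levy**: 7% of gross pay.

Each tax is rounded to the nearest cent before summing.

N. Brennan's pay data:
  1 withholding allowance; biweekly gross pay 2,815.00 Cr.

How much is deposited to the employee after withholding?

Income Tax: taxable = 2,815.00 Cr − 1×280.00 Cr = 2,535.00 Cr
  8.44% × 2,535.00 Cr = 213.95 Cr
Pension Levy: 7% × 2,815.00 Cr = 197.05 Cr
Total withheld: 213.95 Cr + 197.05 Cr = 411.00 Cr
Net pay: 2,815.00 Cr − 411.00 Cr = 2,404.00 Cr

2,404.00 Cr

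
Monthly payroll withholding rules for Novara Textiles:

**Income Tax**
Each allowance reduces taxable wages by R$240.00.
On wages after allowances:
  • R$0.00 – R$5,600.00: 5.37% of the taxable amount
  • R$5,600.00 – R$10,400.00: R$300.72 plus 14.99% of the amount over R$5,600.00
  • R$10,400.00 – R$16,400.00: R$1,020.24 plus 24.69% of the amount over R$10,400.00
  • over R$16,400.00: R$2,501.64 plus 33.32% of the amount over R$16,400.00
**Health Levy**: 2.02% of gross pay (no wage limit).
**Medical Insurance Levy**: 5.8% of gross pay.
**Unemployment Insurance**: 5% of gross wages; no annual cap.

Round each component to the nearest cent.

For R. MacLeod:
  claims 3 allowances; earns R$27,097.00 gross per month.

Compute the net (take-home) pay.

R$17,797.18

Income Tax: taxable = R$27,097.00 − 3×R$240.00 = R$26,377.00
  R$2,501.64 + 33.32% × (R$26,377.00 − R$16,400.00) = R$2,501.64 + 33.32% × R$9,977.00 = R$5,825.98
Health Levy: 2.02% × R$27,097.00 = R$547.36
Medical Insurance Levy: 5.8% × R$27,097.00 = R$1,571.63
Unemployment Insurance: 5% × R$27,097.00 = R$1,354.85
Total withheld: R$5,825.98 + R$547.36 + R$1,571.63 + R$1,354.85 = R$9,299.82
Net pay: R$27,097.00 − R$9,299.82 = R$17,797.18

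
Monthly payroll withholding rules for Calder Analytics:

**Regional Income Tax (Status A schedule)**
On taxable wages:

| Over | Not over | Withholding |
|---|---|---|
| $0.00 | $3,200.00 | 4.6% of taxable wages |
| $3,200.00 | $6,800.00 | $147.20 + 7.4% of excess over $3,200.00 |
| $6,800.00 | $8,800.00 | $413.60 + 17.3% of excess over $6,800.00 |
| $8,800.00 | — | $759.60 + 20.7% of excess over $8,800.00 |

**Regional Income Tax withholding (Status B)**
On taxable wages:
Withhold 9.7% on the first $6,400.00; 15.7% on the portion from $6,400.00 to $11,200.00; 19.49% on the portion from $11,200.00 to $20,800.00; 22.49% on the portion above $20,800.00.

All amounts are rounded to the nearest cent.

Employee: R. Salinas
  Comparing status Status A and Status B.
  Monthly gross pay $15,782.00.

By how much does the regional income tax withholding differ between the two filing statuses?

Regional Income Tax (Status A): taxable = $15,782.00
  $759.60 + 20.7% × ($15,782.00 − $8,800.00) = $759.60 + 20.7% × $6,982.00 = $2,204.87
Regional Income Tax (Status B): taxable = $15,782.00
  $1,374.40 + 19.49% × ($15,782.00 − $11,200.00) = $1,374.40 + 19.49% × $4,582.00 = $2,267.43
Difference: |$2,204.87 − $2,267.43| = $62.56 (higher under Status B)

$62.56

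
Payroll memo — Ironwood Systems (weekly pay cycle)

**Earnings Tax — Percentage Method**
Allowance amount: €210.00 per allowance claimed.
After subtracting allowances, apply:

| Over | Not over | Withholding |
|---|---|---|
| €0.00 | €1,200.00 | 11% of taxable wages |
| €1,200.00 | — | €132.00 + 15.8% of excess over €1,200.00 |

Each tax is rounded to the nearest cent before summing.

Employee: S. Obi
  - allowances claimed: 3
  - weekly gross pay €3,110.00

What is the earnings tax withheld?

€334.24

Earnings Tax: taxable = €3,110.00 − 3×€210.00 = €2,480.00
  €132.00 + 15.8% × (€2,480.00 − €1,200.00) = €132.00 + 15.8% × €1,280.00 = €334.24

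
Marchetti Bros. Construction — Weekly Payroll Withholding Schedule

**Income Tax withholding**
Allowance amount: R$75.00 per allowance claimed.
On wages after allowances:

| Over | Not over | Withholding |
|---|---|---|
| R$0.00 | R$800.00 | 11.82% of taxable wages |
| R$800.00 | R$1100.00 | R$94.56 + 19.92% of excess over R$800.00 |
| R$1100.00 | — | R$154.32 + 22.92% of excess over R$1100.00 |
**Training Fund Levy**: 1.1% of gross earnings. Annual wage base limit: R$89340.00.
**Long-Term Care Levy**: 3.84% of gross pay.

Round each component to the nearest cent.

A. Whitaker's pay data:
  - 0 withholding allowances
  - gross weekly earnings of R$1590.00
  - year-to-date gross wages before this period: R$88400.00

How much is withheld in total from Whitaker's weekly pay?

R$338.03

Income Tax: taxable = R$1590.00
  R$154.32 + 22.92% × (R$1590.00 − R$1100.00) = R$154.32 + 22.92% × R$490.00 = R$266.63
Training Fund Levy: cap R$89340.00 − YTD R$88400.00 = R$940.00 subject; 1.1% × R$940.00 = R$10.34
Long-Term Care Levy: 3.84% × R$1590.00 = R$61.06
Total: R$266.63 + R$10.34 + R$61.06 = R$338.03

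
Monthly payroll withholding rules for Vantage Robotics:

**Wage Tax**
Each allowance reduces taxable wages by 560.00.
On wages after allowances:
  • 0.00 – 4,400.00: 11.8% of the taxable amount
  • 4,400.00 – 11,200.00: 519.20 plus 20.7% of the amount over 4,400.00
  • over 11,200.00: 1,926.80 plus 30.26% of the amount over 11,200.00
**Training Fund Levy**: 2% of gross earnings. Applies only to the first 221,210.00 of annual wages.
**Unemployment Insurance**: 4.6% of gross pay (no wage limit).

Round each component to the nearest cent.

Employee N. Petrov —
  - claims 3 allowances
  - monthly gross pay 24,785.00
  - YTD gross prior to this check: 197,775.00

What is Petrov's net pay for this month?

Wage Tax: taxable = 24,785.00 − 3×560.00 = 23,105.00
  1,926.80 + 30.26% × (23,105.00 − 11,200.00) = 1,926.80 + 30.26% × 11,905.00 = 5,529.25
Training Fund Levy: cap 221,210.00 − YTD 197,775.00 = 23,435.00 subject; 2% × 23,435.00 = 468.70
Unemployment Insurance: 4.6% × 24,785.00 = 1,140.11
Total withheld: 5,529.25 + 468.70 + 1,140.11 = 7,138.06
Net pay: 24,785.00 − 7,138.06 = 17,646.94

17,646.94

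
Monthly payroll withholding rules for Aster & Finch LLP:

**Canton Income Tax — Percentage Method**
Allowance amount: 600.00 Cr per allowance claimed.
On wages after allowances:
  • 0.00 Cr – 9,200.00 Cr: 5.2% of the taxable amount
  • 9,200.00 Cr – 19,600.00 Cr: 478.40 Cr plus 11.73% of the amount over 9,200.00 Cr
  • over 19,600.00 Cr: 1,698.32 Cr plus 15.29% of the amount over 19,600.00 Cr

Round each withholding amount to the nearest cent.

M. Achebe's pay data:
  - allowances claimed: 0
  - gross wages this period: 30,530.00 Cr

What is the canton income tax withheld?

Canton Income Tax: taxable = 30,530.00 Cr
  1,698.32 Cr + 15.29% × (30,530.00 Cr − 19,600.00 Cr) = 1,698.32 Cr + 15.29% × 10,930.00 Cr = 3,369.52 Cr

3,369.52 Cr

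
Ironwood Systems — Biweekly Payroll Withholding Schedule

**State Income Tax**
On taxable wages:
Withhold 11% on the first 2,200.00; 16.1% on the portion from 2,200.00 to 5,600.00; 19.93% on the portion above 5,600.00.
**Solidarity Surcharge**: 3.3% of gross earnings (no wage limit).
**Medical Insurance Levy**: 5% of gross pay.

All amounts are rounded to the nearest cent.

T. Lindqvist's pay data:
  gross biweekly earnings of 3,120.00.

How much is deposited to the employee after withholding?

2,470.92

State Income Tax: taxable = 3,120.00
  242.00 + 16.1% × (3,120.00 − 2,200.00) = 242.00 + 16.1% × 920.00 = 390.12
Solidarity Surcharge: 3.3% × 3,120.00 = 102.96
Medical Insurance Levy: 5% × 3,120.00 = 156.00
Total withheld: 390.12 + 102.96 + 156.00 = 649.08
Net pay: 3,120.00 − 649.08 = 2,470.92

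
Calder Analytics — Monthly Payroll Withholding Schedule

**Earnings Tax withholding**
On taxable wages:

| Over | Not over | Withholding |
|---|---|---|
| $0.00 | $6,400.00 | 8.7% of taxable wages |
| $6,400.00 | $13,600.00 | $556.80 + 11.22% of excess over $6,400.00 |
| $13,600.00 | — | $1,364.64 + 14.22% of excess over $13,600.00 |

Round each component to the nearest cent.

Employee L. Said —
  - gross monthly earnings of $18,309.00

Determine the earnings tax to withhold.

Earnings Tax: taxable = $18,309.00
  $1,364.64 + 14.22% × ($18,309.00 − $13,600.00) = $1,364.64 + 14.22% × $4,709.00 = $2,034.26

$2,034.26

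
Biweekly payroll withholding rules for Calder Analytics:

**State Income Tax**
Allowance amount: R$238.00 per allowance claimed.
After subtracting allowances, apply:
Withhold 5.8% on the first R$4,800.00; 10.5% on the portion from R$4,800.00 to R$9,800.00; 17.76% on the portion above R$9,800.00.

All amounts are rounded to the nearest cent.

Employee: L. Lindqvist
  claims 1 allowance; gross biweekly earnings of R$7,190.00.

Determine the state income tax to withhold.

R$504.36

State Income Tax: taxable = R$7,190.00 − 1×R$238.00 = R$6,952.00
  R$278.40 + 10.5% × (R$6,952.00 − R$4,800.00) = R$278.40 + 10.5% × R$2,152.00 = R$504.36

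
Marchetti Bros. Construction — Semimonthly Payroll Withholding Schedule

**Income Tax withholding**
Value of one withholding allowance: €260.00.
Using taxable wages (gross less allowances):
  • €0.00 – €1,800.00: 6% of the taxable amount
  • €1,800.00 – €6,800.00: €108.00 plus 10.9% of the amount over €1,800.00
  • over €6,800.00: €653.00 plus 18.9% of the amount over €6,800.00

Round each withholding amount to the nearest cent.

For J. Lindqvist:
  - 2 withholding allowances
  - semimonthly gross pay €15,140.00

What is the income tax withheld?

Income Tax: taxable = €15,140.00 − 2×€260.00 = €14,620.00
  €653.00 + 18.9% × (€14,620.00 − €6,800.00) = €653.00 + 18.9% × €7,820.00 = €2,130.98

€2,130.98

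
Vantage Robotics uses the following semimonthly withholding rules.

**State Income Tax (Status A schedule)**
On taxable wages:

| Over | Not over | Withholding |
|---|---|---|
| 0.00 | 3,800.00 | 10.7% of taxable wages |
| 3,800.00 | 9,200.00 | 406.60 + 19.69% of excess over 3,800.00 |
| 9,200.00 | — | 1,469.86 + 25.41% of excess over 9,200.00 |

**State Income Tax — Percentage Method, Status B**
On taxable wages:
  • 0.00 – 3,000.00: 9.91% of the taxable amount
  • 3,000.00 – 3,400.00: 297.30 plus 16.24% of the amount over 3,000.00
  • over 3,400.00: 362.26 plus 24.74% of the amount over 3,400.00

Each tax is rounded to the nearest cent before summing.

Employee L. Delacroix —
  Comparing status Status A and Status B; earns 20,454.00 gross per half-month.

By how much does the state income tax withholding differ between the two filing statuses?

State Income Tax (Status A): taxable = 20,454.00
  1,469.86 + 25.41% × (20,454.00 − 9,200.00) = 1,469.86 + 25.41% × 11,254.00 = 4,329.50
State Income Tax (Status B): taxable = 20,454.00
  362.26 + 24.74% × (20,454.00 − 3,400.00) = 362.26 + 24.74% × 17,054.00 = 4,581.42
Difference: |4,329.50 − 4,581.42| = 251.92 (higher under Status B)

251.92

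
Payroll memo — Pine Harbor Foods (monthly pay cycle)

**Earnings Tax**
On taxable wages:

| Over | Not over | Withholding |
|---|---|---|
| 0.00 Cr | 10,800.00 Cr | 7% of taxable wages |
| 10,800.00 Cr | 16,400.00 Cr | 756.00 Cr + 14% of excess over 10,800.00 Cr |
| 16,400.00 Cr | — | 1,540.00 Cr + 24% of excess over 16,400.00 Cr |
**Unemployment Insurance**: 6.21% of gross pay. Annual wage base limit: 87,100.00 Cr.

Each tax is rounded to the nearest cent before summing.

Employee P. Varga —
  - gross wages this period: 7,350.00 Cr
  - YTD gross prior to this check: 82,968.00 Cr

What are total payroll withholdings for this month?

771.10 Cr

Earnings Tax: taxable = 7,350.00 Cr
  7% × 7,350.00 Cr = 514.50 Cr
Unemployment Insurance: cap 87,100.00 Cr − YTD 82,968.00 Cr = 4,132.00 Cr subject; 6.21% × 4,132.00 Cr = 256.60 Cr
Total: 514.50 Cr + 256.60 Cr = 771.10 Cr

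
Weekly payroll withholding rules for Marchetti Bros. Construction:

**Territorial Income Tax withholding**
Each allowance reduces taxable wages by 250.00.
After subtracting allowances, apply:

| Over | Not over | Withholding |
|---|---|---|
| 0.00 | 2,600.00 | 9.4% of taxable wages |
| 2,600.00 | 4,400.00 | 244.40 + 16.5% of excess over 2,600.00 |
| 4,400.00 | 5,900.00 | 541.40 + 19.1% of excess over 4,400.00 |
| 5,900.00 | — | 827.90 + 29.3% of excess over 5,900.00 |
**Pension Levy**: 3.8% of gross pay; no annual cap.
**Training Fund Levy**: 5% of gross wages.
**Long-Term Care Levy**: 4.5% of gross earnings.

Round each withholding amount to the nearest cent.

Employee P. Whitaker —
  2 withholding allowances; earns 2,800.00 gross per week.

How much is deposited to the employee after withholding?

Territorial Income Tax: taxable = 2,800.00 − 2×250.00 = 2,300.00
  9.4% × 2,300.00 = 216.20
Pension Levy: 3.8% × 2,800.00 = 106.40
Training Fund Levy: 5% × 2,800.00 = 140.00
Long-Term Care Levy: 4.5% × 2,800.00 = 126.00
Total withheld: 216.20 + 106.40 + 140.00 + 126.00 = 588.60
Net pay: 2,800.00 − 588.60 = 2,211.40

2,211.40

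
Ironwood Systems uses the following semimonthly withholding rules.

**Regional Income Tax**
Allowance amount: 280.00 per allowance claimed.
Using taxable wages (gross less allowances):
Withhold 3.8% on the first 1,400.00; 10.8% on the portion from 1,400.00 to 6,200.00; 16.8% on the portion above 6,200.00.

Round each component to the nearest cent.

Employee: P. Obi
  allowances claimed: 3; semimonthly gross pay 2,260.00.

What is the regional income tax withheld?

Regional Income Tax: taxable = 2,260.00 − 3×280.00 = 1,420.00
  53.20 + 10.8% × (1,420.00 − 1,400.00) = 53.20 + 10.8% × 20.00 = 55.36

55.36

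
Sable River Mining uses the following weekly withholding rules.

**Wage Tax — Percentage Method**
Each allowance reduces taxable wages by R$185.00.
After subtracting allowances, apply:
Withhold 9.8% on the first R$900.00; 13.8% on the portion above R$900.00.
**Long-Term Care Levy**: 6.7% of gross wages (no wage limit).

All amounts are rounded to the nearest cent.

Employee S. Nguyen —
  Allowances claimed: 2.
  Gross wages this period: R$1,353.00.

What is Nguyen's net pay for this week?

R$1,162.70

Wage Tax: taxable = R$1,353.00 − 2×R$185.00 = R$983.00
  R$88.20 + 13.8% × (R$983.00 − R$900.00) = R$88.20 + 13.8% × R$83.00 = R$99.65
Long-Term Care Levy: 6.7% × R$1,353.00 = R$90.65
Total withheld: R$99.65 + R$90.65 = R$190.30
Net pay: R$1,353.00 − R$190.30 = R$1,162.70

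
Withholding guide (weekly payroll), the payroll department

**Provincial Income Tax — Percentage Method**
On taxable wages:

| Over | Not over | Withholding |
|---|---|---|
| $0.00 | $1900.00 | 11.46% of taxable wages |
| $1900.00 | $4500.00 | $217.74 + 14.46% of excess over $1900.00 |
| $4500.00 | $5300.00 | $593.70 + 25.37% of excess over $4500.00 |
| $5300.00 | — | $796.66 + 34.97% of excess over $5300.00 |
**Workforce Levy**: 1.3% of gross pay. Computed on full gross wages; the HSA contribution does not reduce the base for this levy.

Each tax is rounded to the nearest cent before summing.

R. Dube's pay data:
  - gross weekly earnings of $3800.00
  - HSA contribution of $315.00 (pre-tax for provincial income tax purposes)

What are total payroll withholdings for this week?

Provincial Income Tax: taxable = $3800.00 − $315.00 = $3485.00
  $217.74 + 14.46% × ($3485.00 − $1900.00) = $217.74 + 14.46% × $1585.00 = $446.93
Workforce Levy: 1.3% × $3800.00 = $49.40
Total: $446.93 + $49.40 = $496.33

$496.33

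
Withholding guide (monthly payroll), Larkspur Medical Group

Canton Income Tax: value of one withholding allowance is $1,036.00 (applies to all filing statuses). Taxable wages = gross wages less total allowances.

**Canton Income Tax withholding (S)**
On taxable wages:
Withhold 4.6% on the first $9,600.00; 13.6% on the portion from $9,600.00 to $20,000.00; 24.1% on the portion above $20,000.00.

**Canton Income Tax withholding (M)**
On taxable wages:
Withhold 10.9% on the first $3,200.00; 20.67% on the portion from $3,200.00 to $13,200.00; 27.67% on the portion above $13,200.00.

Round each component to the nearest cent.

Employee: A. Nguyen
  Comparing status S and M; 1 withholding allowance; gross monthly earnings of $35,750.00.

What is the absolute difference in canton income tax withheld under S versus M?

Canton Income Tax (S): taxable = $35,750.00 − 1×$1,036.00 = $34,714.00
  $1,856.00 + 24.1% × ($34,714.00 − $20,000.00) = $1,856.00 + 24.1% × $14,714.00 = $5,402.07
Canton Income Tax (M): taxable = $35,750.00 − 1×$1,036.00 = $34,714.00
  $2,415.80 + 27.67% × ($34,714.00 − $13,200.00) = $2,415.80 + 27.67% × $21,514.00 = $8,368.72
Difference: |$5,402.07 − $8,368.72| = $2,966.65 (higher under M)

$2,966.65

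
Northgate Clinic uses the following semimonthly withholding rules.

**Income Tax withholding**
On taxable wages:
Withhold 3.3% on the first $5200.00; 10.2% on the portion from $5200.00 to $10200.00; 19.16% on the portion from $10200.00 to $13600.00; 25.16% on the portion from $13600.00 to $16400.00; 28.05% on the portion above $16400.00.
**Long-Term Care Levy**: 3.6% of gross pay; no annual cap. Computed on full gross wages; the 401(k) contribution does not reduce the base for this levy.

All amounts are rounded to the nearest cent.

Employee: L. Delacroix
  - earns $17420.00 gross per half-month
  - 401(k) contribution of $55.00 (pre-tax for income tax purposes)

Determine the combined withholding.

Income Tax: taxable = $17420.00 − $55.00 = $17365.00
  $2037.52 + 28.05% × ($17365.00 − $16400.00) = $2037.52 + 28.05% × $965.00 = $2308.20
Long-Term Care Levy: 3.6% × $17420.00 = $627.12
Total: $2308.20 + $627.12 = $2935.32

$2935.32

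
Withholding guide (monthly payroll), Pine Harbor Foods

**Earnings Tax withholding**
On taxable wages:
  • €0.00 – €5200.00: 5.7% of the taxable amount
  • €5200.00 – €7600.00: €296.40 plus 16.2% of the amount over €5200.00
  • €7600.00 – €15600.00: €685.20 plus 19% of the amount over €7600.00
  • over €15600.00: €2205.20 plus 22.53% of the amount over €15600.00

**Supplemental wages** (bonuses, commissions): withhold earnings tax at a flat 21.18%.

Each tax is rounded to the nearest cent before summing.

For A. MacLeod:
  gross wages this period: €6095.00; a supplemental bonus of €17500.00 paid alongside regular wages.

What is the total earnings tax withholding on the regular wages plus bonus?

Earnings Tax: taxable = €6095.00
  €296.40 + 16.2% × (€6095.00 − €5200.00) = €296.40 + 16.2% × €895.00 = €441.39
Supplemental (21.18% flat on bonus): 21.18% × €17500.00 = €3706.50
Total earnings tax: €441.39 + €3706.50 = €4147.89

€4147.89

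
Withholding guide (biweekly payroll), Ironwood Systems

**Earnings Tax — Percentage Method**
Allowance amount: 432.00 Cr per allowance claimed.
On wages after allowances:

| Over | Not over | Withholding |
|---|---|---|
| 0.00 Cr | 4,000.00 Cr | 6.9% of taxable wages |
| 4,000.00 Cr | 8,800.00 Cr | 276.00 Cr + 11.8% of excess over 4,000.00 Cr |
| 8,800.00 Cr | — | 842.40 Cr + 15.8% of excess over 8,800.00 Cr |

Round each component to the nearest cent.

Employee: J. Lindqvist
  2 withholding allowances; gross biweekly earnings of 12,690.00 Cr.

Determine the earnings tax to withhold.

1,320.51 Cr

Earnings Tax: taxable = 12,690.00 Cr − 2×432.00 Cr = 11,826.00 Cr
  842.40 Cr + 15.8% × (11,826.00 Cr − 8,800.00 Cr) = 842.40 Cr + 15.8% × 3,026.00 Cr = 1,320.51 Cr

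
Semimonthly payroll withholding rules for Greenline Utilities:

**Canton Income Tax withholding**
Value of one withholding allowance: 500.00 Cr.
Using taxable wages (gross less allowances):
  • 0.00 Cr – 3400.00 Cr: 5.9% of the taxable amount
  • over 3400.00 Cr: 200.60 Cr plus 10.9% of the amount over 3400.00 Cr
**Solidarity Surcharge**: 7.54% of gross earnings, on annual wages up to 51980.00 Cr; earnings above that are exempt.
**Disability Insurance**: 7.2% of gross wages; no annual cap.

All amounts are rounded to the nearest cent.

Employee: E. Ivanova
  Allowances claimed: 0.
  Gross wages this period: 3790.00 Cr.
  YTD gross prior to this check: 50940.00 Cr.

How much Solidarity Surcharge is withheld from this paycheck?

78.42 Cr

Solidarity Surcharge: cap 51980.00 Cr − YTD 50940.00 Cr = 1040.00 Cr subject; 7.54% × 1040.00 Cr = 78.42 Cr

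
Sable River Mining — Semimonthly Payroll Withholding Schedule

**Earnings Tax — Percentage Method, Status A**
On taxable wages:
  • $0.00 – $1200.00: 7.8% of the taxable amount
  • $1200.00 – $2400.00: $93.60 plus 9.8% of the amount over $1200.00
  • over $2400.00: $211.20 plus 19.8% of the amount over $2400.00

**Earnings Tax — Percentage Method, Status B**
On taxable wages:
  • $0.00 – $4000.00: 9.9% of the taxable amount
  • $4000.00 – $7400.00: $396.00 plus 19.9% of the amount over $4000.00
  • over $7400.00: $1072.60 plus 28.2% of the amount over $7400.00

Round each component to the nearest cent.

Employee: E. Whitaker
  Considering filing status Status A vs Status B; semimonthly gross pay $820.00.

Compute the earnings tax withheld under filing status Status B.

Earnings Tax (Status B): taxable = $820.00
  9.9% × $820.00 = $81.18

$81.18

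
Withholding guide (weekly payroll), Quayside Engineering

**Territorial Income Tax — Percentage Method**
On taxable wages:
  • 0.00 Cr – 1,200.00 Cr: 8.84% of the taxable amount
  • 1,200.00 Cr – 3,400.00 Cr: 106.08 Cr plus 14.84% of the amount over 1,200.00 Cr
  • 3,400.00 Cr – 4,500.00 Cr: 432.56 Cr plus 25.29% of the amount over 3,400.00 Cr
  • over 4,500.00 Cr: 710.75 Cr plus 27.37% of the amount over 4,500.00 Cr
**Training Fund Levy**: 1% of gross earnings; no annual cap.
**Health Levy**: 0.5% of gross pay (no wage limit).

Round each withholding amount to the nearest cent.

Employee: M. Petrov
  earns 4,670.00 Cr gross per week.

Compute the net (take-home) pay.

3,842.67 Cr

Territorial Income Tax: taxable = 4,670.00 Cr
  710.75 Cr + 27.37% × (4,670.00 Cr − 4,500.00 Cr) = 710.75 Cr + 27.37% × 170.00 Cr = 757.28 Cr
Training Fund Levy: 1% × 4,670.00 Cr = 46.70 Cr
Health Levy: 0.5% × 4,670.00 Cr = 23.35 Cr
Total withheld: 757.28 Cr + 46.70 Cr + 23.35 Cr = 827.33 Cr
Net pay: 4,670.00 Cr − 827.33 Cr = 3,842.67 Cr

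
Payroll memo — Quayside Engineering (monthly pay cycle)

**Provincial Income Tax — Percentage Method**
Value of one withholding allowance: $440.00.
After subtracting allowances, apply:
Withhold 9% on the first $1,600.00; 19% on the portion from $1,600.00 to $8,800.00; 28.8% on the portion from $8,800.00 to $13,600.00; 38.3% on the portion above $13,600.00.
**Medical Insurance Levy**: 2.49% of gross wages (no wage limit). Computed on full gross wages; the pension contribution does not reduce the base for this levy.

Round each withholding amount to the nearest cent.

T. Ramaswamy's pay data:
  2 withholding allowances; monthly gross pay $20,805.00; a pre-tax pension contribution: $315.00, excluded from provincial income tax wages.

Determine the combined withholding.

Provincial Income Tax: taxable = $20,805.00 − $315.00 − 2×$440.00 = $19,610.00
  $2,894.40 + 38.3% × ($19,610.00 − $13,600.00) = $2,894.40 + 38.3% × $6,010.00 = $5,196.23
Medical Insurance Levy: 2.49% × $20,805.00 = $518.04
Total: $5,196.23 + $518.04 = $5,714.27

$5,714.27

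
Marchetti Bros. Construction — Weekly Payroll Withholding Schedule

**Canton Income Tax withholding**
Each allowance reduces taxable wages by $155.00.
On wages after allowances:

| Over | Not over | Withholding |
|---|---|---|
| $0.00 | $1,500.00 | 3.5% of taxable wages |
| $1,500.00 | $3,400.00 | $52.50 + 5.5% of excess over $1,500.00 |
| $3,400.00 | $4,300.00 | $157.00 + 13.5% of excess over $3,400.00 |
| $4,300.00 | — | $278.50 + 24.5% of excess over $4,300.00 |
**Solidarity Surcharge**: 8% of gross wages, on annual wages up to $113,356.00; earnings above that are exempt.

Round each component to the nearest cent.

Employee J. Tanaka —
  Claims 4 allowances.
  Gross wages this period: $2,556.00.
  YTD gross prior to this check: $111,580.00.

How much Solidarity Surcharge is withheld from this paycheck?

Solidarity Surcharge: cap $113,356.00 − YTD $111,580.00 = $1,776.00 subject; 8% × $1,776.00 = $142.08

$142.08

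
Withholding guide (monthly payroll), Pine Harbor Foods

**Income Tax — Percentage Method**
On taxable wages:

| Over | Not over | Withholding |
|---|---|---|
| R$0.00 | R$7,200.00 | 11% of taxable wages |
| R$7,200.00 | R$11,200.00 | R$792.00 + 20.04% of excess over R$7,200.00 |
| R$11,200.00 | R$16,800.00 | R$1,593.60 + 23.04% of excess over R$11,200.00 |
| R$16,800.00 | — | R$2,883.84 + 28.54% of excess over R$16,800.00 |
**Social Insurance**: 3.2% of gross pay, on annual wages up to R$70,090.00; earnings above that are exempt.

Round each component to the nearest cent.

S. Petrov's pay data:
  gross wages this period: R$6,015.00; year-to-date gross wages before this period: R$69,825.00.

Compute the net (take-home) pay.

Income Tax: taxable = R$6,015.00
  11% × R$6,015.00 = R$661.65
Social Insurance: cap R$70,090.00 − YTD R$69,825.00 = R$265.00 subject; 3.2% × R$265.00 = R$8.48
Total withheld: R$661.65 + R$8.48 = R$670.13
Net pay: R$6,015.00 − R$670.13 = R$5,344.87

R$5,344.87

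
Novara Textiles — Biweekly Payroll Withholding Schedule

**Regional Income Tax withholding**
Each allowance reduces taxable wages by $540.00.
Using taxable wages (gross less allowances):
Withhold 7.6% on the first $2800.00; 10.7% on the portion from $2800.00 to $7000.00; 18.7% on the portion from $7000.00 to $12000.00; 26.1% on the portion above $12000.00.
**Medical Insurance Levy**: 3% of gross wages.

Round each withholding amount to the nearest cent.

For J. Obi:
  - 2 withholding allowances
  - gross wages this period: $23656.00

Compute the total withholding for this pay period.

$5067.22

Regional Income Tax: taxable = $23656.00 − 2×$540.00 = $22576.00
  $1597.20 + 26.1% × ($22576.00 − $12000.00) = $1597.20 + 26.1% × $10576.00 = $4357.54
Medical Insurance Levy: 3% × $23656.00 = $709.68
Total: $4357.54 + $709.68 = $5067.22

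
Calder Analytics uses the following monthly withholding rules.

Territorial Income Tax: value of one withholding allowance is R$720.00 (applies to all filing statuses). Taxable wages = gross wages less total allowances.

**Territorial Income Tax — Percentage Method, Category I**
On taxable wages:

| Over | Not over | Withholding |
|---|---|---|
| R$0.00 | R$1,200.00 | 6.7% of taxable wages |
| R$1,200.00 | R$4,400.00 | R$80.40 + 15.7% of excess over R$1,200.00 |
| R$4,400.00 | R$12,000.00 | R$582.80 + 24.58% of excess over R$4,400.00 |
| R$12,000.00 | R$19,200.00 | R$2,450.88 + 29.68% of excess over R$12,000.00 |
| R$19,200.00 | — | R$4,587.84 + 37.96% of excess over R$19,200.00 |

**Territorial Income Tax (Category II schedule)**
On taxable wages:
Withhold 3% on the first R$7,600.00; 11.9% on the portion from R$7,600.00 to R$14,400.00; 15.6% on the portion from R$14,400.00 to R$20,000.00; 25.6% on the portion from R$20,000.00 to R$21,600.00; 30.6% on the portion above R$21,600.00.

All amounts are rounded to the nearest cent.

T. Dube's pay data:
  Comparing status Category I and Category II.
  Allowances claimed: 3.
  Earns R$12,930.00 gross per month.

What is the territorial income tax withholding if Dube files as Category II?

R$605.23

Territorial Income Tax (Category II): taxable = R$12,930.00 − 3×R$720.00 = R$10,770.00
  R$228.00 + 11.9% × (R$10,770.00 − R$7,600.00) = R$228.00 + 11.9% × R$3,170.00 = R$605.23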